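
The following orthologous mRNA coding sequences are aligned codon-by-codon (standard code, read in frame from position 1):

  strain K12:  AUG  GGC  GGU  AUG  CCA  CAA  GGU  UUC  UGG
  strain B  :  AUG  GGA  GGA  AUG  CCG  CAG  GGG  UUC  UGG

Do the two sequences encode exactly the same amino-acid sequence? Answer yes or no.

yes

Codon 1: AUG Met / AUG Met — identical.
Codon 2: GGC Gly / GGA Gly — synonymous.
Codon 3: GGU Gly / GGA Gly — synonymous.
Codon 4: AUG Met / AUG Met — identical.
Codon 5: CCA Pro / CCG Pro — synonymous.
Codon 6: CAA Gln / CAG Gln — synonymous.
Codon 7: GGU Gly / GGG Gly — synonymous.
Codon 8: UUC Phe / UUC Phe — identical.
Codon 9: UGG Trp / UGG Trp — identical.
Nonsynonymous differences: 0 → same protein.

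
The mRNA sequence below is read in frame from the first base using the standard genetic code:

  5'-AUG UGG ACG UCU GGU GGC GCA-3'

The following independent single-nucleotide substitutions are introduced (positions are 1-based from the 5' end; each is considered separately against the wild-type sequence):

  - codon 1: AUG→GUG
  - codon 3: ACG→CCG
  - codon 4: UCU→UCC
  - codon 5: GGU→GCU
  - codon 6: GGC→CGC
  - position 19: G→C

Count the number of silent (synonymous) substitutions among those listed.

Codon 1: AUG (Met) → GUG (Val) — missense.
Codon 3: ACG (Thr) → CCG (Pro) — missense.
Codon 4: UCU (Ser) → UCC (Ser) — synonymous.
Codon 5: GGU (Gly) → GCU (Ala) — missense.
Codon 6: GGC (Gly) → CGC (Arg) — missense.
Codon 7: GCA (Ala) → CCA (Pro) — missense.
Synonymous: 1 of 6.

1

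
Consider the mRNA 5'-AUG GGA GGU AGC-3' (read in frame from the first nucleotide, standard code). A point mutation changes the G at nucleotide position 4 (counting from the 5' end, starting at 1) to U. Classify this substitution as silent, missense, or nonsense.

nonsense

Position 4 falls in codon 2: GGA → Gly.
After the substitution the codon is UGA → Stop.
The new codon is a stop codon, so this is a nonsense mutation.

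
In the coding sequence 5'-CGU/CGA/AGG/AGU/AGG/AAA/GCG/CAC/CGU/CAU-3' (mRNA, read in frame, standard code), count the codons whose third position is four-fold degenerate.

4

Codon 1 CGU (Arg): third position 4-fold.
Codon 2 CGA (Arg): third position 4-fold.
Codon 3 AGG (Arg): third position 2-fold.
Codon 4 AGU (Ser): third position 2-fold.
Codon 5 AGG (Arg): third position 2-fold.
Codon 6 AAA (Lys): third position 2-fold.
Codon 7 GCG (Ala): third position 4-fold.
Codon 8 CAC (His): third position 2-fold.
Codon 9 CGU (Arg): third position 4-fold.
Codon 10 CAU (His): third position 2-fold.
Four-fold degenerate third positions: 4.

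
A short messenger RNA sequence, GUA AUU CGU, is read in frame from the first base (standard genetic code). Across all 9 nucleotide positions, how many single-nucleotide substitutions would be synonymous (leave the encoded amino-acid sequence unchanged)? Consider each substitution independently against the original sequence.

Codon 1 (GUA, Val): 3 synonymous substitutions.
Codon 2 (AUU, Ile): 2 synonymous substitutions.
Codon 3 (CGU, Arg): 3 synonymous substitutions.
Total: 3 + 2 + 3 = 8.

8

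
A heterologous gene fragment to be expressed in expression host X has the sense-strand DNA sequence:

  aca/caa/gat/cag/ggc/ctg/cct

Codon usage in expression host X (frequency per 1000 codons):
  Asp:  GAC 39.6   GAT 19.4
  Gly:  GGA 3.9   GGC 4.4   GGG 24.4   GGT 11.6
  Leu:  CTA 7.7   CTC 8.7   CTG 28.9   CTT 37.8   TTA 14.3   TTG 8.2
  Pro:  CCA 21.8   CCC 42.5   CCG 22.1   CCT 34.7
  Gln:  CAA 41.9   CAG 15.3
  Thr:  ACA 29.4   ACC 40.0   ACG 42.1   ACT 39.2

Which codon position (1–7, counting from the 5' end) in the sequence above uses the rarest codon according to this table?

5

Codon 1 ACA (Thr): 29.4 per 1000.
Codon 2 CAA (Gln): 41.9 per 1000.
Codon 3 GAT (Asp): 19.4 per 1000.
Codon 4 CAG (Gln): 15.3 per 1000.
Codon 5 GGC (Gly): 4.4 per 1000.
Codon 6 CTG (Leu): 28.9 per 1000.
Codon 7 CCT (Pro): 34.7 per 1000.
Lowest frequency is 4.4 at codon 5.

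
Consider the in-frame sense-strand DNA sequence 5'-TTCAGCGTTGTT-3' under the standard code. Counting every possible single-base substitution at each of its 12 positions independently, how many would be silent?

Codon 1 (TTC, Phe): 1 synonymous substitution.
Codon 2 (AGC, Ser): 1 synonymous substitution.
Codon 3 (GTT, Val): 3 synonymous substitutions.
Codon 4 (GTT, Val): 3 synonymous substitutions.
Total: 1 + 1 + 3 + 3 = 8.

8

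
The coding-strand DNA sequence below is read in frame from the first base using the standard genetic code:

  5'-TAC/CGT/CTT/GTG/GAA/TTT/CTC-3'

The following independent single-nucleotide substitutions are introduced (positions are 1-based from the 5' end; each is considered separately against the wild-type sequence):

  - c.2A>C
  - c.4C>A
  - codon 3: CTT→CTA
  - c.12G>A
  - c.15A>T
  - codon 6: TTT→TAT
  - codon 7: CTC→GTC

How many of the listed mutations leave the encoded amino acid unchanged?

2

Codon 1: TAC (Tyr) → TCC (Ser) — missense.
Codon 2: CGT (Arg) → AGT (Ser) — missense.
Codon 3: CTT (Leu) → CTA (Leu) — synonymous.
Codon 4: GTG (Val) → GTA (Val) — synonymous.
Codon 5: GAA (Glu) → GAT (Asp) — missense.
Codon 6: TTT (Phe) → TAT (Tyr) — missense.
Codon 7: CTC (Leu) → GTC (Val) — missense.
Synonymous: 2 of 7.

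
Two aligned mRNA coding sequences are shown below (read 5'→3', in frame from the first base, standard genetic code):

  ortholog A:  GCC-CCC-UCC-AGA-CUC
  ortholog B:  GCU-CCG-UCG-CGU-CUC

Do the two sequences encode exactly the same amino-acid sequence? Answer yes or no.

Codon 1: GCC Ala / GCU Ala — synonymous.
Codon 2: CCC Pro / CCG Pro — synonymous.
Codon 3: UCC Ser / UCG Ser — synonymous.
Codon 4: AGA Arg / CGU Arg — synonymous.
Codon 5: CUC Leu / CUC Leu — identical.
Nonsynonymous differences: 0 → same protein.

yes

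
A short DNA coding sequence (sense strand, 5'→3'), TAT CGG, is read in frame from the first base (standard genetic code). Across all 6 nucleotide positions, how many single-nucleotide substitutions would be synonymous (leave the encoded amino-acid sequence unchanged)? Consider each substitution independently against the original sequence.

Codon 1 (TAT, Tyr): 1 synonymous substitution.
Codon 2 (CGG, Arg): 4 synonymous substitutions.
Total: 1 + 4 = 5.

5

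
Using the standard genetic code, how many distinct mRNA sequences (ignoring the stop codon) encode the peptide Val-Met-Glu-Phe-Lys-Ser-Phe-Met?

Val: 4 codons.
Met: 1 codon.
Glu: 2 codons.
Phe: 2 codons.
Lys: 2 codons.
Ser: 6 codons.
Phe: 2 codons.
Met: 1 codon.
4 × 1 × 2 × 2 × 2 × 6 × 2 × 1 = 384.

384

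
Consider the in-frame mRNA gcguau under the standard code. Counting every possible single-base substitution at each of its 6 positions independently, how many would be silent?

4

Codon 1 (GCG, Ala): 3 synonymous substitutions.
Codon 2 (UAU, Tyr): 1 synonymous substitution.
Total: 3 + 1 = 4.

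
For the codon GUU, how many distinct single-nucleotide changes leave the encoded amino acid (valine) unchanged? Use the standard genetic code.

Position 1: none → 0 synonymous.
Position 2: none → 0 synonymous.
Position 3: GUC, GUA, GUG → 3 synonymous.
Total: 0 + 0 + 3 = 3.

3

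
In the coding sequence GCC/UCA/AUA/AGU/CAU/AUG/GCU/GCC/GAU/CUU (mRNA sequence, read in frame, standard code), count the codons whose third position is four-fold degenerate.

5

Codon 1 GCC (Ala): third position 4-fold.
Codon 2 UCA (Ser): third position 4-fold.
Codon 3 AUA (Ile): third position 3-fold.
Codon 4 AGU (Ser): third position 2-fold.
Codon 5 CAU (His): third position 2-fold.
Codon 6 AUG (Met): third position 1-fold.
Codon 7 GCU (Ala): third position 4-fold.
Codon 8 GCC (Ala): third position 4-fold.
Codon 9 GAU (Asp): third position 2-fold.
Codon 10 CUU (Leu): third position 4-fold.
Four-fold degenerate third positions: 5.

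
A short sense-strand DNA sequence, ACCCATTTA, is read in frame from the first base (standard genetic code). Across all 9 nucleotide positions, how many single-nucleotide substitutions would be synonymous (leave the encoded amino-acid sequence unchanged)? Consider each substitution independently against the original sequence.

Codon 1 (ACC, Thr): 3 synonymous substitutions.
Codon 2 (CAT, His): 1 synonymous substitution.
Codon 3 (TTA, Leu): 2 synonymous substitutions.
Total: 3 + 1 + 2 = 6.

6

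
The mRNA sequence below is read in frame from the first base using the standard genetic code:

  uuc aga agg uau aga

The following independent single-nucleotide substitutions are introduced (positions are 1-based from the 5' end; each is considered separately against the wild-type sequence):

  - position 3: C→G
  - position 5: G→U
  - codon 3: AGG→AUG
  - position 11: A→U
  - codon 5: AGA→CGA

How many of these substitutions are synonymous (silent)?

1

Codon 1: UUC (Phe) → UUG (Leu) — missense.
Codon 2: AGA (Arg) → AUA (Ile) — missense.
Codon 3: AGG (Arg) → AUG (Met) — missense.
Codon 4: UAU (Tyr) → UUU (Phe) — missense.
Codon 5: AGA (Arg) → CGA (Arg) — synonymous.
Synonymous: 1 of 5.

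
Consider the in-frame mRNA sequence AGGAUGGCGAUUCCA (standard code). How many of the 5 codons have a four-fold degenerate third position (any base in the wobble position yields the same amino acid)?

2

Codon 1 AGG (Arg): third position 2-fold.
Codon 2 AUG (Met): third position 1-fold.
Codon 3 GCG (Ala): third position 4-fold.
Codon 4 AUU (Ile): third position 3-fold.
Codon 5 CCA (Pro): third position 4-fold.
Four-fold degenerate third positions: 2.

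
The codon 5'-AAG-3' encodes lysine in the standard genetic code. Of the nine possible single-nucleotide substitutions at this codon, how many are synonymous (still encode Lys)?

Position 1: none → 0 synonymous.
Position 2: none → 0 synonymous.
Position 3: AAA → 1 synonymous.
Total: 0 + 0 + 1 = 1.

1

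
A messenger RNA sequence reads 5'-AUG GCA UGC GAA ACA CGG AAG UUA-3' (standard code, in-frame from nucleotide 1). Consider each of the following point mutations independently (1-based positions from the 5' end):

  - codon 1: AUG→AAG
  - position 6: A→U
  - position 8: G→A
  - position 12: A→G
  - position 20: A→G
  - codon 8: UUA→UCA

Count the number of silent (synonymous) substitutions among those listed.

2

Codon 1: AUG (Met) → AAG (Lys) — missense.
Codon 2: GCA (Ala) → GCU (Ala) — synonymous.
Codon 3: UGC (Cys) → UAC (Tyr) — missense.
Codon 4: GAA (Glu) → GAG (Glu) — synonymous.
Codon 7: AAG (Lys) → AGG (Arg) — missense.
Codon 8: UUA (Leu) → UCA (Ser) — missense.
Synonymous: 2 of 6.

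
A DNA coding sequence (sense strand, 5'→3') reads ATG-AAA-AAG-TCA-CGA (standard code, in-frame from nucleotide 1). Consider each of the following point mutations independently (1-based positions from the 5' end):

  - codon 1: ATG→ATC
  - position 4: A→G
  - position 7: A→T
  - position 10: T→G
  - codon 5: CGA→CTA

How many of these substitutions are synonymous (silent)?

0

Codon 1: ATG (Met) → ATC (Ile) — missense.
Codon 2: AAA (Lys) → GAA (Glu) — missense.
Codon 3: AAG (Lys) → TAG (Stop) — nonsense.
Codon 4: TCA (Ser) → GCA (Ala) — missense.
Codon 5: CGA (Arg) → CTA (Leu) — missense.
Synonymous: 0 of 5.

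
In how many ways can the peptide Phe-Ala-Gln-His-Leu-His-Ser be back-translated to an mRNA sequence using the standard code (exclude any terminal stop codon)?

2304

Phe: 2 codons.
Ala: 4 codons.
Gln: 2 codons.
His: 2 codons.
Leu: 6 codons.
His: 2 codons.
Ser: 6 codons.
2 × 4 × 2 × 2 × 6 × 2 × 6 = 2304.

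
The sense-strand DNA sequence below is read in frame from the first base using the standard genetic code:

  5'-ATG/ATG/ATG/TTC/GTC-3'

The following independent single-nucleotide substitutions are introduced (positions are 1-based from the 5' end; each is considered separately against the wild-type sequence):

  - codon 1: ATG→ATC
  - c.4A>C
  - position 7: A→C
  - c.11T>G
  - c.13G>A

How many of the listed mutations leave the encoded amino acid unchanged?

0

Codon 1: ATG (Met) → ATC (Ile) — missense.
Codon 2: ATG (Met) → CTG (Leu) — missense.
Codon 3: ATG (Met) → CTG (Leu) — missense.
Codon 4: TTC (Phe) → TGC (Cys) — missense.
Codon 5: GTC (Val) → ATC (Ile) — missense.
Synonymous: 0 of 5.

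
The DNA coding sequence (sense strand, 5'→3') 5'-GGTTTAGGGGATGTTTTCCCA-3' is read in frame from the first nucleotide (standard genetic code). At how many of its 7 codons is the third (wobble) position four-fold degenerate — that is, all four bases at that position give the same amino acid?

Codon 1 GGT (Gly): third position 4-fold.
Codon 2 TTA (Leu): third position 2-fold.
Codon 3 GGG (Gly): third position 4-fold.
Codon 4 GAT (Asp): third position 2-fold.
Codon 5 GTT (Val): third position 4-fold.
Codon 6 TTC (Phe): third position 2-fold.
Codon 7 CCA (Pro): third position 4-fold.
Four-fold degenerate third positions: 4.

4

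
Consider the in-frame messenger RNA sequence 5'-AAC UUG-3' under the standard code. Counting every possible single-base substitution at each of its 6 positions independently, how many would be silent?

3

Codon 1 (AAC, Asn): 1 synonymous substitution.
Codon 2 (UUG, Leu): 2 synonymous substitutions.
Total: 1 + 2 = 3.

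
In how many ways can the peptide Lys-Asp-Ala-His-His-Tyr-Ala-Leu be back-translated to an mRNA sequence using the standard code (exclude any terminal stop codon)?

Lys: 2 codons.
Asp: 2 codons.
Ala: 4 codons.
His: 2 codons.
His: 2 codons.
Tyr: 2 codons.
Ala: 4 codons.
Leu: 6 codons.
2 × 2 × 4 × 2 × 2 × 2 × 4 × 6 = 3072.

3072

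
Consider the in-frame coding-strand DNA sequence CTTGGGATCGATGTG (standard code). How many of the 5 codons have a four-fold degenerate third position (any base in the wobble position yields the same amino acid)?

Codon 1 CTT (Leu): third position 4-fold.
Codon 2 GGG (Gly): third position 4-fold.
Codon 3 ATC (Ile): third position 3-fold.
Codon 4 GAT (Asp): third position 2-fold.
Codon 5 GTG (Val): third position 4-fold.
Four-fold degenerate third positions: 3.

3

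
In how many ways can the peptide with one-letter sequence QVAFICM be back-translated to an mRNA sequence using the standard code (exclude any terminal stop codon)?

Gln: 2 codons.
Val: 4 codons.
Ala: 4 codons.
Phe: 2 codons.
Ile: 3 codons.
Cys: 2 codons.
Met: 1 codon.
2 × 4 × 4 × 2 × 3 × 2 × 1 = 384.

384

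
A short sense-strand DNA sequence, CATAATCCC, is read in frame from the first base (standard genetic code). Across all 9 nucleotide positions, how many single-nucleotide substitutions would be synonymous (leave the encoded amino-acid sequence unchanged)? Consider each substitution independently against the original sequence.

5

Codon 1 (CAT, His): 1 synonymous substitution.
Codon 2 (AAT, Asn): 1 synonymous substitution.
Codon 3 (CCC, Pro): 3 synonymous substitutions.
Total: 1 + 1 + 3 = 5.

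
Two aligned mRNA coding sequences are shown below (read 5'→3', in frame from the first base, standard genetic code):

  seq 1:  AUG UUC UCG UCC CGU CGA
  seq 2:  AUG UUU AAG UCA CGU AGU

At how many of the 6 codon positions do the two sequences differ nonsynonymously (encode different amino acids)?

2

Codon 1: AUG Met / AUG Met — identical.
Codon 2: UUC Phe / UUU Phe — synonymous.
Codon 3: UCG Ser / AAG Lys — nonsynonymous.
Codon 4: UCC Ser / UCA Ser — synonymous.
Codon 5: CGU Arg / CGU Arg — identical.
Codon 6: CGA Arg / AGU Ser — nonsynonymous.
Nonsynonymous differences: 2.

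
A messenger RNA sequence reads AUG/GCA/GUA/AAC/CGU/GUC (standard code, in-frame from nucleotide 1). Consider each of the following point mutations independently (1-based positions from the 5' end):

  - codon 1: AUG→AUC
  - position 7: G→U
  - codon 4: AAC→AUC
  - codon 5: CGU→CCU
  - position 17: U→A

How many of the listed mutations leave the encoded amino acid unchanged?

Codon 1: AUG (Met) → AUC (Ile) — missense.
Codon 3: GUA (Val) → UUA (Leu) — missense.
Codon 4: AAC (Asn) → AUC (Ile) — missense.
Codon 5: CGU (Arg) → CCU (Pro) — missense.
Codon 6: GUC (Val) → GAC (Asp) — missense.
Synonymous: 0 of 5.

0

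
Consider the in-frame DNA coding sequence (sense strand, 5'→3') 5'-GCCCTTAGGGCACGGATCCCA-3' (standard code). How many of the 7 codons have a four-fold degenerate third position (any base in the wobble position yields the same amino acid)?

5

Codon 1 GCC (Ala): third position 4-fold.
Codon 2 CTT (Leu): third position 4-fold.
Codon 3 AGG (Arg): third position 2-fold.
Codon 4 GCA (Ala): third position 4-fold.
Codon 5 CGG (Arg): third position 4-fold.
Codon 6 ATC (Ile): third position 3-fold.
Codon 7 CCA (Pro): third position 4-fold.
Four-fold degenerate third positions: 5.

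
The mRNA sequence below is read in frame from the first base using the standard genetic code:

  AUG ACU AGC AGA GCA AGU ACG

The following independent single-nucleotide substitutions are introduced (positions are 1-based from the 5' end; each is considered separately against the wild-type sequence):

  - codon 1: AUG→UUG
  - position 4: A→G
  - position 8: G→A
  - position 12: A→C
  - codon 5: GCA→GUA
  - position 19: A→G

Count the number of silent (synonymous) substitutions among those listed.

Codon 1: AUG (Met) → UUG (Leu) — missense.
Codon 2: ACU (Thr) → GCU (Ala) — missense.
Codon 3: AGC (Ser) → AAC (Asn) — missense.
Codon 4: AGA (Arg) → AGC (Ser) — missense.
Codon 5: GCA (Ala) → GUA (Val) — missense.
Codon 7: ACG (Thr) → GCG (Ala) — missense.
Synonymous: 0 of 6.

0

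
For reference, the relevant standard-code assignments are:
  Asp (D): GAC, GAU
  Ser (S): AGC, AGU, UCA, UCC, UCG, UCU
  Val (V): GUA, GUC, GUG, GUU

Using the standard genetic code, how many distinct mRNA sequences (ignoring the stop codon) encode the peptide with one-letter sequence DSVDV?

384

Asp: 2 codons.
Ser: 6 codons.
Val: 4 codons.
Asp: 2 codons.
Val: 4 codons.
2 × 6 × 4 × 2 × 4 = 384.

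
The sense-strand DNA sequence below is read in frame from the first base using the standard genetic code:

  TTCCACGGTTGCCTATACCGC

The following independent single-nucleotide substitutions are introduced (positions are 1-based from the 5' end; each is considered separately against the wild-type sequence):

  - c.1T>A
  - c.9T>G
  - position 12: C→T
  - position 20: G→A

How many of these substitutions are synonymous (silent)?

2

Codon 1: TTC (Phe) → ATC (Ile) — missense.
Codon 3: GGT (Gly) → GGG (Gly) — synonymous.
Codon 4: TGC (Cys) → TGT (Cys) — synonymous.
Codon 7: CGC (Arg) → CAC (His) — missense.
Synonymous: 2 of 4.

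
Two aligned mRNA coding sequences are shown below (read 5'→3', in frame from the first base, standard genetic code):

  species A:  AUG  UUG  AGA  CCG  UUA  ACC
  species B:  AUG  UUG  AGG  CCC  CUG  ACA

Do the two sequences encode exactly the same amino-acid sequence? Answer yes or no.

yes

Codon 1: AUG Met / AUG Met — identical.
Codon 2: UUG Leu / UUG Leu — identical.
Codon 3: AGA Arg / AGG Arg — synonymous.
Codon 4: CCG Pro / CCC Pro — synonymous.
Codon 5: UUA Leu / CUG Leu — synonymous.
Codon 6: ACC Thr / ACA Thr — synonymous.
Nonsynonymous differences: 0 → same protein.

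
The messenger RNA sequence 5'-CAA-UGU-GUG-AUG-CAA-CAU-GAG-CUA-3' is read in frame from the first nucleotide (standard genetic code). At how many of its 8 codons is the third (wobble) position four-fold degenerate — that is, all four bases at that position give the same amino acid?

2

Codon 1 CAA (Gln): third position 2-fold.
Codon 2 UGU (Cys): third position 2-fold.
Codon 3 GUG (Val): third position 4-fold.
Codon 4 AUG (Met): third position 1-fold.
Codon 5 CAA (Gln): third position 2-fold.
Codon 6 CAU (His): third position 2-fold.
Codon 7 GAG (Glu): third position 2-fold.
Codon 8 CUA (Leu): third position 4-fold.
Four-fold degenerate third positions: 2.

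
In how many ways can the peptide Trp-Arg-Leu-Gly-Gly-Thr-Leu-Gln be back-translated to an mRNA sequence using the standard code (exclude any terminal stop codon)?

27648

Trp: 1 codon.
Arg: 6 codons.
Leu: 6 codons.
Gly: 4 codons.
Gly: 4 codons.
Thr: 4 codons.
Leu: 6 codons.
Gln: 2 codons.
1 × 6 × 6 × 4 × 4 × 4 × 6 × 2 = 27648.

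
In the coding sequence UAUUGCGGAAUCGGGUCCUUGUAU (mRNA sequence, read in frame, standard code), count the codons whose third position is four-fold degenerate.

Codon 1 UAU (Tyr): third position 2-fold.
Codon 2 UGC (Cys): third position 2-fold.
Codon 3 GGA (Gly): third position 4-fold.
Codon 4 AUC (Ile): third position 3-fold.
Codon 5 GGG (Gly): third position 4-fold.
Codon 6 UCC (Ser): third position 4-fold.
Codon 7 UUG (Leu): third position 2-fold.
Codon 8 UAU (Tyr): third position 2-fold.
Four-fold degenerate third positions: 3.

3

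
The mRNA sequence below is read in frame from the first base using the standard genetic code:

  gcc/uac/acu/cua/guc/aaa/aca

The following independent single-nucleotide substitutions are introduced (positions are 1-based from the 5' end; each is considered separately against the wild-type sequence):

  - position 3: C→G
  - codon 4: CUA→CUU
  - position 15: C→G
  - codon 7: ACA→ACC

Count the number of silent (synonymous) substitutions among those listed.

4

Codon 1: GCC (Ala) → GCG (Ala) — synonymous.
Codon 4: CUA (Leu) → CUU (Leu) — synonymous.
Codon 5: GUC (Val) → GUG (Val) — synonymous.
Codon 7: ACA (Thr) → ACC (Thr) — synonymous.
Synonymous: 4 of 4.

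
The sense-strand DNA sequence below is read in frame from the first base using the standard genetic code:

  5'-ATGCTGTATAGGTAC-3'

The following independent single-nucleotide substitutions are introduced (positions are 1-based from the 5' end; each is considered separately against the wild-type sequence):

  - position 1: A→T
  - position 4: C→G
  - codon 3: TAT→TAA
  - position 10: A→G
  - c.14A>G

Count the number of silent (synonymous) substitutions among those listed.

Codon 1: ATG (Met) → TTG (Leu) — missense.
Codon 2: CTG (Leu) → GTG (Val) — missense.
Codon 3: TAT (Tyr) → TAA (Stop) — nonsense.
Codon 4: AGG (Arg) → GGG (Gly) — missense.
Codon 5: TAC (Tyr) → TGC (Cys) — missense.
Synonymous: 0 of 5.

0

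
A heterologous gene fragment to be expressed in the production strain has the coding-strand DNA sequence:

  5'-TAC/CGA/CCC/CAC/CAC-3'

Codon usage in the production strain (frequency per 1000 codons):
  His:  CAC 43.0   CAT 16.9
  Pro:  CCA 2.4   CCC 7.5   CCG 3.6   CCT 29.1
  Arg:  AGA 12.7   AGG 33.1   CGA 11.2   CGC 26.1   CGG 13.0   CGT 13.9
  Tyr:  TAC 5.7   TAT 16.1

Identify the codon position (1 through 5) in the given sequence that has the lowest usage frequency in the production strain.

1

Codon 1 TAC (Tyr): 5.7 per 1000.
Codon 2 CGA (Arg): 11.2 per 1000.
Codon 3 CCC (Pro): 7.5 per 1000.
Codon 4 CAC (His): 43.0 per 1000.
Codon 5 CAC (His): 43.0 per 1000.
Lowest frequency is 5.7 at codon 1.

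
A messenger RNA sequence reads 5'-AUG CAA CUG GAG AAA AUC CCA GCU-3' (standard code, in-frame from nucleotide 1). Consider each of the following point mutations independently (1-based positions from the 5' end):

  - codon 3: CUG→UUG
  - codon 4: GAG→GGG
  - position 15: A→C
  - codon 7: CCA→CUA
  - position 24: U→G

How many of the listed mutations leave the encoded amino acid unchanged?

Codon 3: CUG (Leu) → UUG (Leu) — synonymous.
Codon 4: GAG (Glu) → GGG (Gly) — missense.
Codon 5: AAA (Lys) → AAC (Asn) — missense.
Codon 7: CCA (Pro) → CUA (Leu) — missense.
Codon 8: GCU (Ala) → GCG (Ala) — synonymous.
Synonymous: 2 of 5.

2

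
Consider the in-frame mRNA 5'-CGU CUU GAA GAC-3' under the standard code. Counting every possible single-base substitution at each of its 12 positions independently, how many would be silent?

8

Codon 1 (CGU, Arg): 3 synonymous substitutions.
Codon 2 (CUU, Leu): 3 synonymous substitutions.
Codon 3 (GAA, Glu): 1 synonymous substitution.
Codon 4 (GAC, Asp): 1 synonymous substitution.
Total: 3 + 3 + 1 + 1 = 8.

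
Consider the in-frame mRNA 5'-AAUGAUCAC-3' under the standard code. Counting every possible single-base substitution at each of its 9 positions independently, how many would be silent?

Codon 1 (AAU, Asn): 1 synonymous substitution.
Codon 2 (GAU, Asp): 1 synonymous substitution.
Codon 3 (CAC, His): 1 synonymous substitution.
Total: 1 + 1 + 1 = 3.

3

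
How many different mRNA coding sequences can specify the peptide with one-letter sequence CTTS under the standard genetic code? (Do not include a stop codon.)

192

Cys: 2 codons.
Thr: 4 codons.
Thr: 4 codons.
Ser: 6 codons.
2 × 4 × 4 × 6 = 192.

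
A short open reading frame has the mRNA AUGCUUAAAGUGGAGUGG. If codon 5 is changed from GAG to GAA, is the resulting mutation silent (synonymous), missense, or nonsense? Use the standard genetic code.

Position 15 falls in codon 5: GAG → Glu.
After the substitution the codon is GAA → Glu.
Both encode Glu, so the change is synonymous.

silent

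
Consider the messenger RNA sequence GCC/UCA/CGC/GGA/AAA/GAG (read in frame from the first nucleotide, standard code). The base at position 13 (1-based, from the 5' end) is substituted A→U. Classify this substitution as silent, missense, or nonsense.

nonsense

Position 13 falls in codon 5: AAA → Lys.
After the substitution the codon is UAA → Stop.
The new codon is a stop codon, so this is a nonsense mutation.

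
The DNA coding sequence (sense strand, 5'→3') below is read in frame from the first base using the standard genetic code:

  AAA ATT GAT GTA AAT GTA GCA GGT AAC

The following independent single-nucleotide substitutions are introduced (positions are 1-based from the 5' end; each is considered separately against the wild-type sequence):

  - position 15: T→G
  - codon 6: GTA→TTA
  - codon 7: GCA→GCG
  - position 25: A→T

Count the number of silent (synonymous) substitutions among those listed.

Codon 5: AAT (Asn) → AAG (Lys) — missense.
Codon 6: GTA (Val) → TTA (Leu) — missense.
Codon 7: GCA (Ala) → GCG (Ala) — synonymous.
Codon 9: AAC (Asn) → TAC (Tyr) — missense.
Synonymous: 1 of 4.

1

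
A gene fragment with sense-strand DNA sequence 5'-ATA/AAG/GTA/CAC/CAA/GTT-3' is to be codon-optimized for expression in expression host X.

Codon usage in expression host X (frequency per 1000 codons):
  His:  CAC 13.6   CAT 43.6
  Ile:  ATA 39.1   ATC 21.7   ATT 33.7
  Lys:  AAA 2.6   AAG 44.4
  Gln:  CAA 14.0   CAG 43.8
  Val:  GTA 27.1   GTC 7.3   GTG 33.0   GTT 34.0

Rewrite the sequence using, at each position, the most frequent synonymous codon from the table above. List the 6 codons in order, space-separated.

Codon 1 (Ile): best is ATA at 39.1.
Codon 2 (Lys): best is AAG at 44.4.
Codon 3 (Val): best is GTT at 34.0.
Codon 4 (His): best is CAT at 43.6.
Codon 5 (Gln): best is CAG at 43.8.
Codon 6 (Val): best is GTT at 34.0.

ATA AAG GTT CAT CAG GTT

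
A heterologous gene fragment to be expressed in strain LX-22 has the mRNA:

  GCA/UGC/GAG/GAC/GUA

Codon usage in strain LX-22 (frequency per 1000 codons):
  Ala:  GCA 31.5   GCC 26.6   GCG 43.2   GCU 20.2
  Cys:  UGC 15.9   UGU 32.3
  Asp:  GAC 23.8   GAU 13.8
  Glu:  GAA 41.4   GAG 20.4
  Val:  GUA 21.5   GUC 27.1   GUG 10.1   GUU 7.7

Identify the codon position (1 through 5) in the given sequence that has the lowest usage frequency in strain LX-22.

Codon 1 GCA (Ala): 31.5 per 1000.
Codon 2 UGC (Cys): 15.9 per 1000.
Codon 3 GAG (Glu): 20.4 per 1000.
Codon 4 GAC (Asp): 23.8 per 1000.
Codon 5 GUA (Val): 21.5 per 1000.
Lowest frequency is 15.9 at codon 2.

2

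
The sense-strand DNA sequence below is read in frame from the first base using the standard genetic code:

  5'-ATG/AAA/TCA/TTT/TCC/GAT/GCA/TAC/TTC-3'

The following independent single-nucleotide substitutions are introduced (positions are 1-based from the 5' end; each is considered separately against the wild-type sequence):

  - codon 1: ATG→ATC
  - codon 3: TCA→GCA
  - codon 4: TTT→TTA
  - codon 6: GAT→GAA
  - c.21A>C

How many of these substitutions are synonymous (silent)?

1

Codon 1: ATG (Met) → ATC (Ile) — missense.
Codon 3: TCA (Ser) → GCA (Ala) — missense.
Codon 4: TTT (Phe) → TTA (Leu) — missense.
Codon 6: GAT (Asp) → GAA (Glu) — missense.
Codon 7: GCA (Ala) → GCC (Ala) — synonymous.
Synonymous: 1 of 5.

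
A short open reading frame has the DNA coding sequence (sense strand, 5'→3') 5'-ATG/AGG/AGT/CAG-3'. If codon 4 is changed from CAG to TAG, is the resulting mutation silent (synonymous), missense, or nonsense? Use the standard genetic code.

nonsense

Position 10 falls in codon 4: CAG → Gln.
After the substitution the codon is TAG → Stop.
The new codon is a stop codon, so this is a nonsense mutation.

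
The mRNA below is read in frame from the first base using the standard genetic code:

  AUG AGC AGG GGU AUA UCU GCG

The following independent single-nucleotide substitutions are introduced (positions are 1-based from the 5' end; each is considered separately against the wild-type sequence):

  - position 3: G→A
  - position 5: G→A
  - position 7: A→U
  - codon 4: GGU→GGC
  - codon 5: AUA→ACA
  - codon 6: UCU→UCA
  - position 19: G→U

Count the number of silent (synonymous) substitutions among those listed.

2

Codon 1: AUG (Met) → AUA (Ile) — missense.
Codon 2: AGC (Ser) → AAC (Asn) — missense.
Codon 3: AGG (Arg) → UGG (Trp) — missense.
Codon 4: GGU (Gly) → GGC (Gly) — synonymous.
Codon 5: AUA (Ile) → ACA (Thr) — missense.
Codon 6: UCU (Ser) → UCA (Ser) — synonymous.
Codon 7: GCG (Ala) → UCG (Ser) — missense.
Synonymous: 2 of 7.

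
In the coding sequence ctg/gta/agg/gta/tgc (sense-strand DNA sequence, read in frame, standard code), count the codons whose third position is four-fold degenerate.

3

Codon 1 CTG (Leu): third position 4-fold.
Codon 2 GTA (Val): third position 4-fold.
Codon 3 AGG (Arg): third position 2-fold.
Codon 4 GTA (Val): third position 4-fold.
Codon 5 TGC (Cys): third position 2-fold.
Four-fold degenerate third positions: 3.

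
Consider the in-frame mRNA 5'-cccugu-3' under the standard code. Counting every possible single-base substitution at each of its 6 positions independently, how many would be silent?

Codon 1 (CCC, Pro): 3 synonymous substitutions.
Codon 2 (UGU, Cys): 1 synonymous substitution.
Total: 3 + 1 = 4.

4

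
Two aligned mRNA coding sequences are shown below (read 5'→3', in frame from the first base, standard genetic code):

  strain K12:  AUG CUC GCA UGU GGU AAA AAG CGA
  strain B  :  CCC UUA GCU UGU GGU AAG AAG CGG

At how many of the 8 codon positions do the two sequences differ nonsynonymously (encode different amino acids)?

Codon 1: AUG Met / CCC Pro — nonsynonymous.
Codon 2: CUC Leu / UUA Leu — synonymous.
Codon 3: GCA Ala / GCU Ala — synonymous.
Codon 4: UGU Cys / UGU Cys — identical.
Codon 5: GGU Gly / GGU Gly — identical.
Codon 6: AAA Lys / AAG Lys — synonymous.
Codon 7: AAG Lys / AAG Lys — identical.
Codon 8: CGA Arg / CGG Arg — synonymous.
Nonsynonymous differences: 1.

1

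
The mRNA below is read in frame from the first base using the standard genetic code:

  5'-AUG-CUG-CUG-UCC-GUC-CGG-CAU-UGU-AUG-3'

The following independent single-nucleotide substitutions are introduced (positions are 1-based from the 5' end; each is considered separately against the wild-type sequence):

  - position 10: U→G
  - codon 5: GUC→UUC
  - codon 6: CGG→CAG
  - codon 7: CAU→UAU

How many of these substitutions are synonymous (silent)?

0

Codon 4: UCC (Ser) → GCC (Ala) — missense.
Codon 5: GUC (Val) → UUC (Phe) — missense.
Codon 6: CGG (Arg) → CAG (Gln) — missense.
Codon 7: CAU (His) → UAU (Tyr) — missense.
Synonymous: 0 of 4.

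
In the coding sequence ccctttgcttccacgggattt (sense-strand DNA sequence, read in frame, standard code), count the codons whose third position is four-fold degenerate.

5

Codon 1 CCC (Pro): third position 4-fold.
Codon 2 TTT (Phe): third position 2-fold.
Codon 3 GCT (Ala): third position 4-fold.
Codon 4 TCC (Ser): third position 4-fold.
Codon 5 ACG (Thr): third position 4-fold.
Codon 6 GGA (Gly): third position 4-fold.
Codon 7 TTT (Phe): third position 2-fold.
Four-fold degenerate third positions: 5.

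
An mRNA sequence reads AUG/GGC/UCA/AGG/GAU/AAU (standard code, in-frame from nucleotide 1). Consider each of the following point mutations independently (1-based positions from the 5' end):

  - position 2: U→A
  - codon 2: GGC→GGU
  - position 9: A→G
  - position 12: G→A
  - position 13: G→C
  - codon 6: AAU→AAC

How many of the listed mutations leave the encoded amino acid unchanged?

4

Codon 1: AUG (Met) → AAG (Lys) — missense.
Codon 2: GGC (Gly) → GGU (Gly) — synonymous.
Codon 3: UCA (Ser) → UCG (Ser) — synonymous.
Codon 4: AGG (Arg) → AGA (Arg) — synonymous.
Codon 5: GAU (Asp) → CAU (His) — missense.
Codon 6: AAU (Asn) → AAC (Asn) — synonymous.
Synonymous: 4 of 6.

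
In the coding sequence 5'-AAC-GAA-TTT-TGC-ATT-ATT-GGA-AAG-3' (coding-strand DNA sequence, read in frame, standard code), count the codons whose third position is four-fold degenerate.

1

Codon 1 AAC (Asn): third position 2-fold.
Codon 2 GAA (Glu): third position 2-fold.
Codon 3 TTT (Phe): third position 2-fold.
Codon 4 TGC (Cys): third position 2-fold.
Codon 5 ATT (Ile): third position 3-fold.
Codon 6 ATT (Ile): third position 3-fold.
Codon 7 GGA (Gly): third position 4-fold.
Codon 8 AAG (Lys): third position 2-fold.
Four-fold degenerate third positions: 1.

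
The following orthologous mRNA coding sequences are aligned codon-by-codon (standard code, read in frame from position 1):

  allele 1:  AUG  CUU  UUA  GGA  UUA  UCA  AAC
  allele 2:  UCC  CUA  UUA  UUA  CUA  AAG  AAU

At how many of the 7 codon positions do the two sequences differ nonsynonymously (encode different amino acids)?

3

Codon 1: AUG Met / UCC Ser — nonsynonymous.
Codon 2: CUU Leu / CUA Leu — synonymous.
Codon 3: UUA Leu / UUA Leu — identical.
Codon 4: GGA Gly / UUA Leu — nonsynonymous.
Codon 5: UUA Leu / CUA Leu — synonymous.
Codon 6: UCA Ser / AAG Lys — nonsynonymous.
Codon 7: AAC Asn / AAU Asn — synonymous.
Nonsynonymous differences: 3.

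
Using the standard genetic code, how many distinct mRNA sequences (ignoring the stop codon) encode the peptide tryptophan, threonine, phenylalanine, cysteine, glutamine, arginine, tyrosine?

384

Trp: 1 codon.
Thr: 4 codons.
Phe: 2 codons.
Cys: 2 codons.
Gln: 2 codons.
Arg: 6 codons.
Tyr: 2 codons.
1 × 4 × 2 × 2 × 2 × 6 × 2 = 384.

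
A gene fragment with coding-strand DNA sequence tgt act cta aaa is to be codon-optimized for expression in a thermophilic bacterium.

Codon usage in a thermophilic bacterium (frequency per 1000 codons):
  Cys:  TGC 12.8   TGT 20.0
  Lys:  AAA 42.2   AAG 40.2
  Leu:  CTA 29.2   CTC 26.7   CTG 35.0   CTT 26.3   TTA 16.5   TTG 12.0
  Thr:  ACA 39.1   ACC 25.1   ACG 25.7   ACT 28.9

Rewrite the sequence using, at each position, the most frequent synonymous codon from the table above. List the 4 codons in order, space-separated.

TGT ACA CTG AAA

Codon 1 (Cys): best is TGT at 20.0.
Codon 2 (Thr): best is ACA at 39.1.
Codon 3 (Leu): best is CTG at 35.0.
Codon 4 (Lys): best is AAA at 42.2.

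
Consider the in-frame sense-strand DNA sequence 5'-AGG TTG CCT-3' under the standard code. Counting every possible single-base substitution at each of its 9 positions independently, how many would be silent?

7

Codon 1 (AGG, Arg): 2 synonymous substitutions.
Codon 2 (TTG, Leu): 2 synonymous substitutions.
Codon 3 (CCT, Pro): 3 synonymous substitutions.
Total: 2 + 2 + 3 = 7.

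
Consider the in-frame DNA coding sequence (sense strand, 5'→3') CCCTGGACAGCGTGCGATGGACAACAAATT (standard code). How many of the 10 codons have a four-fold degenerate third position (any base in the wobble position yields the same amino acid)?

Codon 1 CCC (Pro): third position 4-fold.
Codon 2 TGG (Trp): third position 1-fold.
Codon 3 ACA (Thr): third position 4-fold.
Codon 4 GCG (Ala): third position 4-fold.
Codon 5 TGC (Cys): third position 2-fold.
Codon 6 GAT (Asp): third position 2-fold.
Codon 7 GGA (Gly): third position 4-fold.
Codon 8 CAA (Gln): third position 2-fold.
Codon 9 CAA (Gln): third position 2-fold.
Codon 10 ATT (Ile): third position 3-fold.
Four-fold degenerate third positions: 4.

4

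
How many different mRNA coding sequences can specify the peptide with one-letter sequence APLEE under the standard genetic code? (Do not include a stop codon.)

384

Ala: 4 codons.
Pro: 4 codons.
Leu: 6 codons.
Glu: 2 codons.
Glu: 2 codons.
4 × 4 × 6 × 2 × 2 = 384.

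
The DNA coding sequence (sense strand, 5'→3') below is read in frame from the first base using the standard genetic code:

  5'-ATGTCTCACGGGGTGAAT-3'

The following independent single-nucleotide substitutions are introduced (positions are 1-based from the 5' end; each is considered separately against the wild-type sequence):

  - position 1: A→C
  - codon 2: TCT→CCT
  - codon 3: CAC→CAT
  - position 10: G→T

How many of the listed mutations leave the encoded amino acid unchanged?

Codon 1: ATG (Met) → CTG (Leu) — missense.
Codon 2: TCT (Ser) → CCT (Pro) — missense.
Codon 3: CAC (His) → CAT (His) — synonymous.
Codon 4: GGG (Gly) → TGG (Trp) — missense.
Synonymous: 1 of 4.

1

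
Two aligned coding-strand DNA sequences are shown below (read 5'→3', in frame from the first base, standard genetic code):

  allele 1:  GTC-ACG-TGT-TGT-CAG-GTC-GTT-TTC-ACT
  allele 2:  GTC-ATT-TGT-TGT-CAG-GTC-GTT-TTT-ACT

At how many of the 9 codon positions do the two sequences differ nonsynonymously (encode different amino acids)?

1

Codon 1: GTC Val / GTC Val — identical.
Codon 2: ACG Thr / ATT Ile — nonsynonymous.
Codon 3: TGT Cys / TGT Cys — identical.
Codon 4: TGT Cys / TGT Cys — identical.
Codon 5: CAG Gln / CAG Gln — identical.
Codon 6: GTC Val / GTC Val — identical.
Codon 7: GTT Val / GTT Val — identical.
Codon 8: TTC Phe / TTT Phe — synonymous.
Codon 9: ACT Thr / ACT Thr — identical.
Nonsynonymous differences: 1.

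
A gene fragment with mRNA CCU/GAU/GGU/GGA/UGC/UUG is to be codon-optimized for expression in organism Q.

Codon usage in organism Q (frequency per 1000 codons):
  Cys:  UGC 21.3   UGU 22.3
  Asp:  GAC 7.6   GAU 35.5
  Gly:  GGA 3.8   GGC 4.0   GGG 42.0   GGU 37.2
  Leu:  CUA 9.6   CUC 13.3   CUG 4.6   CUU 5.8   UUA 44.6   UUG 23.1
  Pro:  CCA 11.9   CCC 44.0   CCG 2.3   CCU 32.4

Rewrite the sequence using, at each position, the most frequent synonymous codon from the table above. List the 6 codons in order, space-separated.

Codon 1 (Pro): best is CCC at 44.0.
Codon 2 (Asp): best is GAU at 35.5.
Codon 3 (Gly): best is GGG at 42.0.
Codon 4 (Gly): best is GGG at 42.0.
Codon 5 (Cys): best is UGU at 22.3.
Codon 6 (Leu): best is UUA at 44.6.

CCC GAU GGG GGG UGU UUA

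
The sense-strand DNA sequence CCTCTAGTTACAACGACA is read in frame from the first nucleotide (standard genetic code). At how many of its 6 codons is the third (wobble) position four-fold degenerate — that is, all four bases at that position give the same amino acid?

6

Codon 1 CCT (Pro): third position 4-fold.
Codon 2 CTA (Leu): third position 4-fold.
Codon 3 GTT (Val): third position 4-fold.
Codon 4 ACA (Thr): third position 4-fold.
Codon 5 ACG (Thr): third position 4-fold.
Codon 6 ACA (Thr): third position 4-fold.
Four-fold degenerate third positions: 6.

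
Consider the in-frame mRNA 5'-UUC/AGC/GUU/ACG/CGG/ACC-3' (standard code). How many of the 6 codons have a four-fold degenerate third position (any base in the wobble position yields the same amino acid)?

4

Codon 1 UUC (Phe): third position 2-fold.
Codon 2 AGC (Ser): third position 2-fold.
Codon 3 GUU (Val): third position 4-fold.
Codon 4 ACG (Thr): third position 4-fold.
Codon 5 CGG (Arg): third position 4-fold.
Codon 6 ACC (Thr): third position 4-fold.
Four-fold degenerate third positions: 4.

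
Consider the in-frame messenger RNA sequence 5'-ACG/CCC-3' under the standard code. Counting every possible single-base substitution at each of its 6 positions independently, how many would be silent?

Codon 1 (ACG, Thr): 3 synonymous substitutions.
Codon 2 (CCC, Pro): 3 synonymous substitutions.
Total: 3 + 3 = 6.

6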